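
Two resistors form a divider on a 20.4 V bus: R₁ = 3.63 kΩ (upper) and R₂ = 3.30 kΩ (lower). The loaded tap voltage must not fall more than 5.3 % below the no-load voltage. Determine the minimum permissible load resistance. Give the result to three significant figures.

R_L(min) ≈ 30.9 kΩ

Output resistance R_th = R₁‖R₂ = (3.63 × 3.30)/6.930 = 1.729 kΩ.
The fractional drop is R_th/(R_th + R_L); requiring this ≤ 0.0530 gives R_L ≥ R_th(1/0.0530 − 1) = 1.729 × 17.87 = 30.9 kΩ.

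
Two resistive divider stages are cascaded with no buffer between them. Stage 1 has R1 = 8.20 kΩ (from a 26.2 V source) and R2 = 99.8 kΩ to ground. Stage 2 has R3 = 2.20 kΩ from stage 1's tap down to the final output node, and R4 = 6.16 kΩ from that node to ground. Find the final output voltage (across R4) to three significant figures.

Stage 2 presents R3+R4 = 8.360 kΩ as a load on stage 1's tap.
Stage 1's lower leg becomes R2‖(R3+R4) = 7.714 kΩ, so V_mid = 26.2 × 7.714/15.91 = 12.70 V.
Stage 2 is itself unloaded: V_out = V_mid × R4/(R3+R4) = 12.70 × 6.16/8.360 = 9.36 V.

V_out ≈ 9.36 V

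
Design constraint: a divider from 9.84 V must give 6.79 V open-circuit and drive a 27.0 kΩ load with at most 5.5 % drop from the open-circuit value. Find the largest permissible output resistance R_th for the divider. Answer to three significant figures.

R_th ≤ 1.57 kΩ

Loading drop = R_th/(R_th + R_L) ≤ 0.0550, so R_th ≤ R_L · ε/(1−ε) = 27.0 kΩ × 0.0550/0.9450 = 1.57 kΩ.
(Any R1, R2 with R2/(R1+R2) = 0.690 and R1‖R2 ≤ 1.57 kΩ will meet the spec.)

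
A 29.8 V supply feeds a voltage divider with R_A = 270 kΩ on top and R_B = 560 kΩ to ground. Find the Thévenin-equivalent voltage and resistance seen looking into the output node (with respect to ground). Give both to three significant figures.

V_th is the open-circuit tap voltage: 29.8 × 560/(270 + 560) = 20.1 V.
With the supply zeroed, R_A and R_B appear in parallel from the tap: R_th = R_A‖R_B = (270 × 560)/830.0 = 182 kΩ.

V_th = 20.1 V, R_th = 182 kΩ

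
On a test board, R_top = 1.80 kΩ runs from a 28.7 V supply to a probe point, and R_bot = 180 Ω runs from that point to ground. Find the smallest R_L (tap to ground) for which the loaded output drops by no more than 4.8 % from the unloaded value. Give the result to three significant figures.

Output resistance R_th = R_top‖R_bot = (1800 × 180)/1980 = 163.6 Ω.
The fractional drop is R_th/(R_th + R_L); requiring this ≤ 0.0480 gives R_L ≥ R_th(1/0.0480 − 1) = 163.6 × 19.83 = 3.25 kΩ.

R_L(min) ≈ 3.25 kΩ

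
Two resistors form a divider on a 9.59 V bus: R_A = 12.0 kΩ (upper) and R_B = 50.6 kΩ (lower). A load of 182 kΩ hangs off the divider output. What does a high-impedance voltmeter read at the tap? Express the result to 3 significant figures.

V_out ≈ 7.36 V

The load sits in parallel with R_B: R_B‖R_L = (50.6 × 182) / (50.6 + 182) = 39.59 kΩ.
V_out = 9.59 × 39.59 / (12.0 + 39.59) = 9.59 × 39.59/51.59 = 7.36 V.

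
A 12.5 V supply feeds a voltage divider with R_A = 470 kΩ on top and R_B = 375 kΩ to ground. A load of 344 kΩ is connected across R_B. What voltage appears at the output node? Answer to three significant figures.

The load sits in parallel with R_B: R_B‖R_L = (375 × 344) / (375 + 344) = 179.4 kΩ.
V_out = 12.5 × 179.4 / (470 + 179.4) = 12.5 × 179.4/649.4 = 3.45 V.
(Unloaded it would have been 5.55 V.)

V_out ≈ 3.45 V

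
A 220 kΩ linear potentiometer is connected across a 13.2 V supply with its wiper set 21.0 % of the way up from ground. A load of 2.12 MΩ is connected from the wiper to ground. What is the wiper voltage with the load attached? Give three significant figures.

V ≈ 2.73 V

The wiper splits the pot into (1−α)R = 173.8 kΩ above and αR = 46.20 kΩ below.
Lower section ‖ load = 45.21 kΩ.
V_wiper = 13.2 × 45.21/(173.8 + 45.21) = 2.73 V.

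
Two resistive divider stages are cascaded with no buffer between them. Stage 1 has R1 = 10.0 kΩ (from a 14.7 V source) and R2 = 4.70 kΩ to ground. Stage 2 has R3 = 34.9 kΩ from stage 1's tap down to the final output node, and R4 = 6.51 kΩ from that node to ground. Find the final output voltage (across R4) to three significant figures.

V_out ≈ 0.686 V

Stage 2 presents R3+R4 = 41.41 kΩ as a load on stage 1's tap.
Stage 1's lower leg becomes R2‖(R3+R4) = 4.221 kΩ, so V_mid = 14.7 × 4.221/14.22 = 4.363 V.
Stage 2 is itself unloaded: V_out = V_mid × R4/(R3+R4) = 4.363 × 6.51/41.41 = 0.686 V.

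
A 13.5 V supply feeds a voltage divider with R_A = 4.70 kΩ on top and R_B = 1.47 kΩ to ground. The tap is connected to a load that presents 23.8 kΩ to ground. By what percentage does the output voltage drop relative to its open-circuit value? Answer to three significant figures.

4.49 %

The divider's output (Thévenin) resistance is R_A‖R_B = 1.120 kΩ.
Fractional drop under load = R_th/(R_th + R_L) = 1.120 / (1.120 + 23.8) = 0.04494.
So the output falls by 4.49 %.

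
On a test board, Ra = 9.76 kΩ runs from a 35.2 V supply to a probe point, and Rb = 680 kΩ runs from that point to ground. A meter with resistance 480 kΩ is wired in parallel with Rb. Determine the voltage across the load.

V_out ≈ 34.0 V

The load sits in parallel with Rb: Rb‖R_L = (680 × 480) / (680 + 480) = 281.4 kΩ.
V_out = 35.2 × 281.4 / (9.76 + 281.4) = 35.2 × 281.4/291.1 = 34.0 V.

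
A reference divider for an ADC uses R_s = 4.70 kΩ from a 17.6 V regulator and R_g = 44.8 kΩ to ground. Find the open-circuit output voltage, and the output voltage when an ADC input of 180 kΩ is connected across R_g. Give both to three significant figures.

Unloaded: 15.9 V; loaded: 15.6 V

Open-circuit: V = 17.6 × 44.8/(4.70 + 44.8) = 15.9 V.
With the load, R_g becomes R_g‖R_L = 35.87 kΩ, so V = 17.6 × 35.87/40.57 = 15.6 V.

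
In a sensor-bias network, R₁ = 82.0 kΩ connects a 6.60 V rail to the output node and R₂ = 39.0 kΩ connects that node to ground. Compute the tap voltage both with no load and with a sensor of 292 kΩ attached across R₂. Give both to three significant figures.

Unloaded: 2.13 V; loaded: 1.95 V

Open-circuit: V = 6.60 × 39.0/(82.0 + 39.0) = 2.13 V.
With the load, R₂ becomes R₂‖R_L = 34.40 kΩ, so V = 6.60 × 34.40/116.4 = 1.95 V.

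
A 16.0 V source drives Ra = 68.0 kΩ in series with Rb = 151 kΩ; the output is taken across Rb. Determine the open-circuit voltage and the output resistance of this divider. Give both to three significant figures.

V_th = 11.0 V, R_th = 46.9 kΩ

V_th is the open-circuit tap voltage: 16.0 × 151/(68.0 + 151) = 11.0 V.
With the supply zeroed, Ra and Rb appear in parallel from the tap: R_th = Ra‖Rb = (68.0 × 151)/219.0 = 46.9 kΩ.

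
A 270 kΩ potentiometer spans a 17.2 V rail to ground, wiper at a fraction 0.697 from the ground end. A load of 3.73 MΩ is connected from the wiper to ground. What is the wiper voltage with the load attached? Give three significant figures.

The wiper splits the pot into (1−α)R = 81.81 kΩ above and αR = 188.2 kΩ below.
Lower section ‖ load = 179.2 kΩ.
V_wiper = 17.2 × 179.2/(81.81 + 179.2) = 11.8 V.

V ≈ 11.8 V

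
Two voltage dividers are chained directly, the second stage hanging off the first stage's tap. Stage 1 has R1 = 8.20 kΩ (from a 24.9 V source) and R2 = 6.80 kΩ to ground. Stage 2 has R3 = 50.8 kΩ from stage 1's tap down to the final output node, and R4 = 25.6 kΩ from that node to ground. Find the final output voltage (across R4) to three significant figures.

V_out ≈ 3.61 V

Stage 2 presents R3+R4 = 76.40 kΩ as a load on stage 1's tap.
Stage 1's lower leg becomes R2‖(R3+R4) = 6.244 kΩ, so V_mid = 24.9 × 6.244/14.44 = 10.76 V.
Stage 2 is itself unloaded: V_out = V_mid × R4/(R3+R4) = 10.76 × 25.6/76.40 = 3.61 V.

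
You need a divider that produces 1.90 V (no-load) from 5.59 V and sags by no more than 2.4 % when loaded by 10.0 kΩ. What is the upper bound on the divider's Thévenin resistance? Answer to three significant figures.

Loading drop = R_th/(R_th + R_L) ≤ 0.0240, so R_th ≤ R_L · ε/(1−ε) = 10.0 kΩ × 0.0240/0.9760 = 246 Ω.
(Any R1, R2 with R2/(R1+R2) = 0.340 and R1‖R2 ≤ 246 Ω will meet the spec.)

R_th ≤ 246 Ω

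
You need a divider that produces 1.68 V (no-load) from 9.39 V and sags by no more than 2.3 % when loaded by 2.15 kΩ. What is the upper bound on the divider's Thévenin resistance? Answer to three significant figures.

R_th ≤ 50.6 Ω

Loading drop = R_th/(R_th + R_L) ≤ 0.0230, so R_th ≤ R_L · ε/(1−ε) = 2.15 kΩ × 0.0230/0.9770 = 50.6 Ω.
(Any R1, R2 with R2/(R1+R2) = 0.179 and R1‖R2 ≤ 50.6 Ω will meet the spec.)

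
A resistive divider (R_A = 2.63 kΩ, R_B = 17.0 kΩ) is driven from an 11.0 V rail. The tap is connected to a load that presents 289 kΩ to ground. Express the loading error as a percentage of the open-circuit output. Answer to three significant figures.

The divider's output (Thévenin) resistance is R_A‖R_B = 2.278 kΩ.
Fractional drop under load = R_th/(R_th + R_L) = 2.278 / (2.278 + 289) = 0.007819.
So the output falls by 0.782 %.

0.782 %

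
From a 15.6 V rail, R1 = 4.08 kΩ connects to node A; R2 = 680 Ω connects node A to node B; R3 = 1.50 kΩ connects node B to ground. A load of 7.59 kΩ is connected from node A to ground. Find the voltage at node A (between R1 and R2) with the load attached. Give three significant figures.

Below node A the series string R2+R3 = 2180 Ω sits in parallel with the 7590 Ω load: 1694 Ω.
V_A = 15.6 × 1694/(4080 + 1694) = 4.58 V.

V ≈ 4.58 V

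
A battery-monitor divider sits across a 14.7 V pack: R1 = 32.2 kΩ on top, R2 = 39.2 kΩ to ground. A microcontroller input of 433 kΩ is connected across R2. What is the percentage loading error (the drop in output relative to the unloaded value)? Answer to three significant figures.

The divider's output (Thévenin) resistance is R1‖R2 = 17.68 kΩ.
Fractional drop under load = R_th/(R_th + R_L) = 17.68 / (17.68 + 433) = 0.03923.
So the output falls by 3.92 %.

3.92 %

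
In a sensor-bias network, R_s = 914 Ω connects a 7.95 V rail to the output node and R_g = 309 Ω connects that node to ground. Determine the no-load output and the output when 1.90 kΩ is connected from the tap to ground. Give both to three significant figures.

Unloaded: 2.01 V; loaded: 1.79 V

Open-circuit: V = 7.95 × 309/(914 + 309) = 2.01 V.
With the load, R_g becomes R_g‖R_L = 265.8 Ω, so V = 7.95 × 265.8/1180 = 1.79 V.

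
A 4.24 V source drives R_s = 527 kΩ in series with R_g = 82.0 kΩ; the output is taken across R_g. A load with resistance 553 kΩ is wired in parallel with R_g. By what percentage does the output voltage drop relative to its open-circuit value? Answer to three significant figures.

11.4 %

Unloaded V = 4.24 × 82.0/609.0 = 0.57090 V.
Loaded: R_g‖R_L = 71.41 kΩ, giving V = 4.24 × 71.41/598.4 = 0.50598 V.
Drop = (0.57090 − 0.50598) / 0.57090 = 11.4 %.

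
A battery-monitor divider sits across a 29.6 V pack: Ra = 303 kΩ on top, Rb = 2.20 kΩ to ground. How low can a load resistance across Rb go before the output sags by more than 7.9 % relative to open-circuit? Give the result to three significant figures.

Output resistance R_th = Ra‖Rb = (303 × 2.20)/305.2 = 2.184 kΩ.
The fractional drop is R_th/(R_th + R_L); requiring this ≤ 0.0790 gives R_L ≥ R_th(1/0.0790 − 1) = 2.184 × 11.66 = 25.5 kΩ.

R_L(min) ≈ 25.5 kΩ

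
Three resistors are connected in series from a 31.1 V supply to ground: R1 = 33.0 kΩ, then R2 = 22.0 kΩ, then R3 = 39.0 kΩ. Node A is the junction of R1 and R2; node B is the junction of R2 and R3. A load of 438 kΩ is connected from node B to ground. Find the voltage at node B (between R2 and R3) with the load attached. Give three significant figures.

V ≈ 12.3 V

At node B, R3 is in parallel with the load: R3‖R_L = 35.81 kΩ.
Below node A the resistance is R2 + (R3‖R_L) = 57.81 kΩ, so V_A = 31.1 × 57.81/90.81 = 19.80 V.
Then V_B = V_A × (R3‖R_L)/(R2 + R3‖R_L) = 19.80 × 35.81/57.81 = 12.3 V.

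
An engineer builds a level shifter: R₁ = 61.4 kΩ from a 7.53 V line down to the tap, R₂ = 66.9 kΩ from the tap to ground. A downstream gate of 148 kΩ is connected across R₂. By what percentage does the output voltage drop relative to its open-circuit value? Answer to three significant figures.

17.8 %

The divider's output (Thévenin) resistance is R₁‖R₂ = 32.02 kΩ.
Fractional drop under load = R_th/(R_th + R_L) = 32.02 / (32.02 + 148) = 0.1779.
So the output falls by 17.8 %.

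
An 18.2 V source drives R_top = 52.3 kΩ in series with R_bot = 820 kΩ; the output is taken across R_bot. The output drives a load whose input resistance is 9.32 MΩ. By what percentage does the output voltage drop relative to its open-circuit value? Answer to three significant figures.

The divider's output (Thévenin) resistance is R_top‖R_bot = 49.16 kΩ.
Fractional drop under load = R_th/(R_th + R_L) = 49.16 / (49.16 + 9320) = 0.005247.
So the output falls by 0.525 %.

0.525 %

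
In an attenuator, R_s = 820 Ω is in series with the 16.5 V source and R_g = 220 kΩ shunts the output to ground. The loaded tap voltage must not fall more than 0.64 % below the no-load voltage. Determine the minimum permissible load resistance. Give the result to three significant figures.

Output resistance R_th = R_s‖R_g = (820 × 220000)/220800 = 817.0 Ω.
The fractional drop is R_th/(R_th + R_L); requiring this ≤ 0.00640 gives R_L ≥ R_th(1/0.00640 − 1) = 817.0 × 155.2 = 127 kΩ.

R_L(min) ≈ 127 kΩ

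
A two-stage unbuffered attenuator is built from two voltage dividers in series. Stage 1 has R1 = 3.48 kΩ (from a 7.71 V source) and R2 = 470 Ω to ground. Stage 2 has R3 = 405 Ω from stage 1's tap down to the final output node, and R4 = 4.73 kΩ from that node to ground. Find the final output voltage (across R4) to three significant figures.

V_out ≈ 0.782 V

Stage 2 presents R3+R4 = 5135 Ω as a load on stage 1's tap.
Stage 1's lower leg becomes R2‖(R3+R4) = 430.6 Ω, so V_mid = 7.71 × 430.6/3911 = 0.8489 V.
Stage 2 is itself unloaded: V_out = V_mid × R4/(R3+R4) = 0.8489 × 4730/5135 = 0.782 V.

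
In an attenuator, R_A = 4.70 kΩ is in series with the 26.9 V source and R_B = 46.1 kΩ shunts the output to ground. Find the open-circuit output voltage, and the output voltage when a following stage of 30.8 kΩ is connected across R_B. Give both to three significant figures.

Unloaded: 24.4 V; loaded: 21.4 V

Open-circuit: V = 26.9 × 46.1/(4.70 + 46.1) = 24.4 V.
With the load, R_B becomes R_B‖R_L = 18.46 kΩ, so V = 26.9 × 18.46/23.16 = 21.4 V.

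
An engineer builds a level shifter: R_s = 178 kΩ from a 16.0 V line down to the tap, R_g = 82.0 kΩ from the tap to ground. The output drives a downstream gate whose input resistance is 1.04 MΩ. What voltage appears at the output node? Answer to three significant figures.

V_out ≈ 4.79 V

The load sits in parallel with R_g: R_g‖R_L = (82.0 × 1040) / (82.0 + 1040) = 76.01 kΩ.
V_out = 16.0 × 76.01 / (178 + 76.01) = 16.0 × 76.01/254.0 = 4.79 V.
(Unloaded it would have been 5.05 V.)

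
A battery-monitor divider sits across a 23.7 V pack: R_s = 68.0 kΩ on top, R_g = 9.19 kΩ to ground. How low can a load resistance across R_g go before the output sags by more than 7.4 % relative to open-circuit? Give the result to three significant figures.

Output resistance R_th = R_s‖R_g = (68.0 × 9.19)/77.19 = 8.096 kΩ.
The fractional drop is R_th/(R_th + R_L); requiring this ≤ 0.0740 gives R_L ≥ R_th(1/0.0740 − 1) = 8.096 × 12.51 = 101 kΩ.

R_L(min) ≈ 101 kΩ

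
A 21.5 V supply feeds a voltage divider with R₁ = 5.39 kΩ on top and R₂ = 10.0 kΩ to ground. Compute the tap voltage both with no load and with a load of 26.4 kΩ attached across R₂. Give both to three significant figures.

Open-circuit: V = 21.5 × 10.0/(5.39 + 10.0) = 14.0 V.
With the load, R₂ becomes R₂‖R_L = 7.253 kΩ, so V = 21.5 × 7.253/12.64 = 12.3 V.

Unloaded: 14.0 V; loaded: 12.3 V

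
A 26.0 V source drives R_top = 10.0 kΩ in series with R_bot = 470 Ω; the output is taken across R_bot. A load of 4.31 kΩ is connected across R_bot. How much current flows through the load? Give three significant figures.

I_L ≈ 0.245 mA

R_bot‖R_L = 423.8 Ω; V_out = 26.0 × 423.8/10420 = 1.057 V.
I_L = V_out / R_L = 1.057 / 4.31 kΩ = 0.245 mA.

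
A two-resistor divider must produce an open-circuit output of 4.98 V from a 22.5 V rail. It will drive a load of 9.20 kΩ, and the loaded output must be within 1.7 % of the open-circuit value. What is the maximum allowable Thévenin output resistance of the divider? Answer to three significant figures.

R_th ≤ 159 Ω

Loading drop = R_th/(R_th + R_L) ≤ 0.0170, so R_th ≤ R_L · ε/(1−ε) = 9.20 kΩ × 0.0170/0.9830 = 159 Ω.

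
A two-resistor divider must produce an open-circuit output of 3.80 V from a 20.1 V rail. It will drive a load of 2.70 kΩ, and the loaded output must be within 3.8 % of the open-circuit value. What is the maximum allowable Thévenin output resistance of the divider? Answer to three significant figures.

Loading drop = R_th/(R_th + R_L) ≤ 0.0380, so R_th ≤ R_L · ε/(1−ε) = 2.70 kΩ × 0.0380/0.9620 = 107 Ω.
(Any R1, R2 with R2/(R1+R2) = 0.189 and R1‖R2 ≤ 107 Ω will meet the spec.)

R_th ≤ 107 Ω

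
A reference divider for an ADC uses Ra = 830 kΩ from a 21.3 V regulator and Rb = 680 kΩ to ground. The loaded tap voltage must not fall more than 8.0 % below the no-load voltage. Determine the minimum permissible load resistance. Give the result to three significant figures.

R_L(min) ≈ 4.30 MΩ

Output resistance R_th = Ra‖Rb = (830 × 680)/1510 = 373.8 kΩ.
The fractional drop is R_th/(R_th + R_L); requiring this ≤ 0.0800 gives R_L ≥ R_th(1/0.0800 − 1) = 373.8 × 11.50 = 4.30 MΩ.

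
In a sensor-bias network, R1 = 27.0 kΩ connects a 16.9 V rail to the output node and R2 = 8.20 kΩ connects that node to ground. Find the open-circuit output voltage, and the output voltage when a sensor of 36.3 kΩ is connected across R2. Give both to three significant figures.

Open-circuit: V = 16.9 × 8.20/(27.0 + 8.20) = 3.94 V.
With the load, R2 becomes R2‖R_L = 6.689 kΩ, so V = 16.9 × 6.689/33.69 = 3.36 V.

Unloaded: 3.94 V; loaded: 3.36 V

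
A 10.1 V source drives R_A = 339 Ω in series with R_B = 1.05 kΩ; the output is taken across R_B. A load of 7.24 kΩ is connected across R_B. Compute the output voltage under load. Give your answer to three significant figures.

V_out ≈ 7.37 V

The load sits in parallel with R_B: R_B‖R_L = (1050 × 7240) / (1050 + 7240) = 917.0 Ω.
V_out = 10.1 × 917.0 / (339 + 917.0) = 10.1 × 917.0/1256 = 7.37 V.
(Unloaded it would have been 7.63 V.)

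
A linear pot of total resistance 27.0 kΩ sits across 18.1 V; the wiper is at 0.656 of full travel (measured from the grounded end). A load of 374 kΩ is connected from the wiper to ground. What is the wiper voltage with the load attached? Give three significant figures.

The wiper splits the pot into (1−α)R = 9.288 kΩ above and αR = 17.71 kΩ below.
Lower section ‖ load = 16.91 kΩ.
V_wiper = 18.1 × 16.91/(9.288 + 16.91) = 11.7 V.

V ≈ 11.7 V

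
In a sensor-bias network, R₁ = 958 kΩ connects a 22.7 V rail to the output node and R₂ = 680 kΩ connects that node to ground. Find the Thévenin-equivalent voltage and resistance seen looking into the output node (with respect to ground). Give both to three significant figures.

V_th = 9.42 V, R_th = 398 kΩ

V_th is the open-circuit tap voltage: 22.7 × 680/(958 + 680) = 9.42 V.
With the supply zeroed, R₁ and R₂ appear in parallel from the tap: R_th = R₁‖R₂ = (958 × 680)/1638 = 398 kΩ.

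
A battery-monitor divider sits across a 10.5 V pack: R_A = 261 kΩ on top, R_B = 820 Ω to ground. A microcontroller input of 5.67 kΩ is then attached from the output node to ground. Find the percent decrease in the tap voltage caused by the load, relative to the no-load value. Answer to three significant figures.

12.6 %

The divider's output (Thévenin) resistance is R_A‖R_B = 817.4 Ω.
Fractional drop under load = R_th/(R_th + R_L) = 817.4 / (817.4 + 5670) = 0.1260.
So the output falls by 12.6 %.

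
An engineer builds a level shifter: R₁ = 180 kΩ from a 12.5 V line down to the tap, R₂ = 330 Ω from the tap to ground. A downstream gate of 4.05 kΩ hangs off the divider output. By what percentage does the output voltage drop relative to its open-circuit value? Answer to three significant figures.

The divider's output (Thévenin) resistance is R₁‖R₂ = 329.4 Ω.
Fractional drop under load = R_th/(R_th + R_L) = 329.4 / (329.4 + 4050) = 0.07521.
So the output falls by 7.52 %.

7.52 %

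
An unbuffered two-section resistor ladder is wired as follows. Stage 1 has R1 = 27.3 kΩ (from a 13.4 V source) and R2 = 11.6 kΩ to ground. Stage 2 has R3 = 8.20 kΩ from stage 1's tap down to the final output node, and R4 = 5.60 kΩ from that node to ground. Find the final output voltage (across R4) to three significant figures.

Stage 2 presents R3+R4 = 13.80 kΩ as a load on stage 1's tap.
Stage 1's lower leg becomes R2‖(R3+R4) = 6.302 kΩ, so V_mid = 13.4 × 6.302/33.60 = 2.513 V.
Stage 2 is itself unloaded: V_out = V_mid × R4/(R3+R4) = 2.513 × 5.60/13.80 = 1.02 V.

V_out ≈ 1.02 V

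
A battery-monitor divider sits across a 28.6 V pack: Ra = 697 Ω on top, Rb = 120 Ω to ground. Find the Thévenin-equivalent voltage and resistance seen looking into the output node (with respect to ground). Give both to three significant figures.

V_th = 4.20 V, R_th = 102 Ω

V_th is the open-circuit tap voltage: 28.6 × 120/(697 + 120) = 4.20 V.
With the supply zeroed, Ra and Rb appear in parallel from the tap: R_th = Ra‖Rb = (697 × 120)/817.0 = 102 Ω.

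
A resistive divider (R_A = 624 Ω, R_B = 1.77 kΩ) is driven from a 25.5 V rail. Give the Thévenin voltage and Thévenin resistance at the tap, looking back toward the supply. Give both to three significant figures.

V_th is the open-circuit tap voltage: 25.5 × 1770/(624 + 1770) = 18.9 V.
With the supply zeroed, R_A and R_B appear in parallel from the tap: R_th = R_A‖R_B = (624 × 1770)/2394 = 461 Ω.

V_th = 18.9 V, R_th = 461 Ω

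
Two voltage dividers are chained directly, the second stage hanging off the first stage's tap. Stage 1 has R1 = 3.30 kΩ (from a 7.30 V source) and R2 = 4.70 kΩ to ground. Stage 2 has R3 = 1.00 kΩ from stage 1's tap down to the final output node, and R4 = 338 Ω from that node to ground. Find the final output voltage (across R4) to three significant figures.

Stage 2 presents R3+R4 = 1338 Ω as a load on stage 1's tap.
Stage 1's lower leg becomes R2‖(R3+R4) = 1042 Ω, so V_mid = 7.30 × 1042/4342 = 1.751 V.
Stage 2 is itself unloaded: V_out = V_mid × R4/(R3+R4) = 1.751 × 338/1338 = 0.442 V.

V_out ≈ 0.442 V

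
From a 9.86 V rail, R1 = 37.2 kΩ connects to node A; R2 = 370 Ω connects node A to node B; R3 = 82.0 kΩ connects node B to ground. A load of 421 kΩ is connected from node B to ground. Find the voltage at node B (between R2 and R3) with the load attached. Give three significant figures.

At node B, R3 is in parallel with the load: R3‖R_L = 68630 Ω.
Below node A the resistance is R2 + (R3‖R_L) = 69000 Ω, so V_A = 9.86 × 69000/106200 = 6.406 V.
Then V_B = V_A × (R3‖R_L)/(R2 + R3‖R_L) = 6.406 × 68630/69000 = 6.37 V.

V ≈ 6.37 V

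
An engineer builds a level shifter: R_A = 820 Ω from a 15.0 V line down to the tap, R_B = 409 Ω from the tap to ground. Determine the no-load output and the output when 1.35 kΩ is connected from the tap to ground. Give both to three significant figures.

Open-circuit: V = 15.0 × 409/(820 + 409) = 4.99 V.
With the load, R_B becomes R_B‖R_L = 313.9 Ω, so V = 15.0 × 313.9/1134 = 4.15 V.

Unloaded: 4.99 V; loaded: 4.15 V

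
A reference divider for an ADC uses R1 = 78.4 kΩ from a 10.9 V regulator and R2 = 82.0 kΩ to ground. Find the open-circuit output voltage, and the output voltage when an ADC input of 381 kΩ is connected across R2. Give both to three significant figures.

Unloaded: 5.57 V; loaded: 5.04 V

Open-circuit: V = 10.9 × 82.0/(78.4 + 82.0) = 5.57 V.
With the load, R2 becomes R2‖R_L = 67.48 kΩ, so V = 10.9 × 67.48/145.9 = 5.04 V.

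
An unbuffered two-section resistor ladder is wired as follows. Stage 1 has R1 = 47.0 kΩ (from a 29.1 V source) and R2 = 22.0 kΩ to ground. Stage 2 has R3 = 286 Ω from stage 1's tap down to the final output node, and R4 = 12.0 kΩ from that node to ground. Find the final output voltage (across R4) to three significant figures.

Stage 2 presents R3+R4 = 12290 Ω as a load on stage 1's tap.
Stage 1's lower leg becomes R2‖(R3+R4) = 7883 Ω, so V_mid = 29.1 × 7883/54880 = 4.180 V.
Stage 2 is itself unloaded: V_out = V_mid × R4/(R3+R4) = 4.180 × 12000/12290 = 4.08 V.

V_out ≈ 4.08 V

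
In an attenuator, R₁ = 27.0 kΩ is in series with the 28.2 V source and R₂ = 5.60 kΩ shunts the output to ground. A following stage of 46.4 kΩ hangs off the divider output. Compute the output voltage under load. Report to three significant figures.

The load sits in parallel with R₂: R₂‖R_L = (5.60 × 46.4) / (5.60 + 46.4) = 4.997 kΩ.
V_out = 28.2 × 4.997 / (27.0 + 4.997) = 28.2 × 4.997/32.00 = 4.40 V.

V_out ≈ 4.40 V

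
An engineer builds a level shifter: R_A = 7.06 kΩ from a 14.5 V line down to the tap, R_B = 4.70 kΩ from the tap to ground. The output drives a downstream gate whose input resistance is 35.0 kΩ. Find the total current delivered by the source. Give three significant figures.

I ≈ 1.29 mA

R_B‖R_L = 4.144 kΩ, so the source sees R_A + R_B‖R_L = 11.20 kΩ.
I = 14.5 V / 11.20 kΩ = 1.29 mA.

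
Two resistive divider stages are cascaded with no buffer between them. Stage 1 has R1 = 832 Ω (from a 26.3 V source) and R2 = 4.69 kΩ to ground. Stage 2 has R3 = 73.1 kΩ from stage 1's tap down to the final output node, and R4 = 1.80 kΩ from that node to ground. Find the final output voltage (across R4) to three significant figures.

Stage 2 presents R3+R4 = 74900 Ω as a load on stage 1's tap.
Stage 1's lower leg becomes R2‖(R3+R4) = 4414 Ω, so V_mid = 26.3 × 4414/5246 = 22.13 V.
Stage 2 is itself unloaded: V_out = V_mid × R4/(R3+R4) = 22.13 × 1800/74900 = 0.532 V.

V_out ≈ 0.532 V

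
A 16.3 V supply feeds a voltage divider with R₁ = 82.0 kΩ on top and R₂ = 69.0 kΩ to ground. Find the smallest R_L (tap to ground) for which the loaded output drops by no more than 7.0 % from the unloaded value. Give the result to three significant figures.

Output resistance R_th = R₁‖R₂ = (82.0 × 69.0)/151.0 = 37.47 kΩ.
The fractional drop is R_th/(R_th + R_L); requiring this ≤ 0.0700 gives R_L ≥ R_th(1/0.0700 − 1) = 37.47 × 13.29 = 498 kΩ.

R_L(min) ≈ 498 kΩ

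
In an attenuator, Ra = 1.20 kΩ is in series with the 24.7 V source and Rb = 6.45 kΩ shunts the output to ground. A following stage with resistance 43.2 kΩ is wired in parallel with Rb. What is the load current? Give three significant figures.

I_L ≈ 0.471 mA

Rb‖R_L = 5.612 kΩ; V_out = 24.7 × 5.612/6.812 = 20.35 V.
I_L = V_out / R_L = 20.35 / 43.2 kΩ = 0.471 mA.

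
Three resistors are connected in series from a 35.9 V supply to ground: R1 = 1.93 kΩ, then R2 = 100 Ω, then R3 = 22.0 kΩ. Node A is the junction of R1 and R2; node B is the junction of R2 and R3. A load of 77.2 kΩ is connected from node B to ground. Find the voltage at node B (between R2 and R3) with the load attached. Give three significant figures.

V ≈ 32.1 V

At node B, R3 is in parallel with the load: R3‖R_L = 17120 Ω.
Below node A the resistance is R2 + (R3‖R_L) = 17220 Ω, so V_A = 35.9 × 17220/19150 = 32.28 V.
Then V_B = V_A × (R3‖R_L)/(R2 + R3‖R_L) = 32.28 × 17120/17220 = 32.1 V.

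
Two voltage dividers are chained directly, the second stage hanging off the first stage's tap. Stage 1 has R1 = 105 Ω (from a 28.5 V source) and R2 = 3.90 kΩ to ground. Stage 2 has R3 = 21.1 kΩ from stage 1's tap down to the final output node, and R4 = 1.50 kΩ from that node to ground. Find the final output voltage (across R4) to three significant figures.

V_out ≈ 1.83 V

Stage 2 presents R3+R4 = 22600 Ω as a load on stage 1's tap.
Stage 1's lower leg becomes R2‖(R3+R4) = 3326 Ω, so V_mid = 28.5 × 3326/3431 = 27.63 V.
Stage 2 is itself unloaded: V_out = V_mid × R4/(R3+R4) = 27.63 × 1500/22600 = 1.83 V.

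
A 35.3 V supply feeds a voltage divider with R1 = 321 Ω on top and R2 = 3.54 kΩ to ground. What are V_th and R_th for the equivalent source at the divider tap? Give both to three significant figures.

V_th = 32.4 V, R_th = 294 Ω

V_th is the open-circuit tap voltage: 35.3 × 3540/(321 + 3540) = 32.4 V.
With the supply zeroed, R1 and R2 appear in parallel from the tap: R_th = R1‖R2 = (321 × 3540)/3861 = 294 Ω.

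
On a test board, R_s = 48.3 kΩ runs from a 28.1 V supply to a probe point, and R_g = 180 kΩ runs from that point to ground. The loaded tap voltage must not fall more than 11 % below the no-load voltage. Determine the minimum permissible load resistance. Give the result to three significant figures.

R_L(min) ≈ 308 kΩ

Output resistance R_th = R_s‖R_g = (48.3 × 180)/228.3 = 38.08 kΩ.
The fractional drop is R_th/(R_th + R_L); requiring this ≤ 0.110 gives R_L ≥ R_th(1/0.110 − 1) = 38.08 × 8.091 = 308 kΩ.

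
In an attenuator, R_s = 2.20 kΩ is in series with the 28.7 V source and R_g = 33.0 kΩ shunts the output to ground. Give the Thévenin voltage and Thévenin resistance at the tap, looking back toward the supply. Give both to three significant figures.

V_th is the open-circuit tap voltage: 28.7 × 33.0/(2.20 + 33.0) = 26.9 V.
With the supply zeroed, R_s and R_g appear in parallel from the tap: R_th = R_s‖R_g = (2.20 × 33.0)/35.20 = 2.06 kΩ.

V_th = 26.9 V, R_th = 2.06 kΩ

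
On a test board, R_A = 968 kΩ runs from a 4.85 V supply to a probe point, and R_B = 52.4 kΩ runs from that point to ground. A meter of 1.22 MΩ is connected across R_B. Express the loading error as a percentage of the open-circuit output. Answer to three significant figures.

3.92 %

The divider's output (Thévenin) resistance is R_A‖R_B = 49.71 kΩ.
Fractional drop under load = R_th/(R_th + R_L) = 49.71 / (49.71 + 1220) = 0.03915.
So the output falls by 3.92 %.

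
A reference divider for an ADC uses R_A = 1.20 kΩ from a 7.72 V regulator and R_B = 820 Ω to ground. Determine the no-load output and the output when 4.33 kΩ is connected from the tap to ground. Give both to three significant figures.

Open-circuit: V = 7.72 × 820/(1200 + 820) = 3.13 V.
With the load, R_B becomes R_B‖R_L = 689.4 Ω, so V = 7.72 × 689.4/1889 = 2.82 V.

Unloaded: 3.13 V; loaded: 2.82 V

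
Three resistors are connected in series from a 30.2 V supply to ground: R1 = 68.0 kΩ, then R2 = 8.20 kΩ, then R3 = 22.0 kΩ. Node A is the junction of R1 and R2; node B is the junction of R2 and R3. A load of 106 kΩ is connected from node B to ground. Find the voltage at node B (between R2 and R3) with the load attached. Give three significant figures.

At node B, R3 is in parallel with the load: R3‖R_L = 18.22 kΩ.
Below node A the resistance is R2 + (R3‖R_L) = 26.42 kΩ, so V_A = 30.2 × 26.42/94.42 = 8.450 V.
Then V_B = V_A × (R3‖R_L)/(R2 + R3‖R_L) = 8.450 × 18.22/26.42 = 5.83 V.

V ≈ 5.83 V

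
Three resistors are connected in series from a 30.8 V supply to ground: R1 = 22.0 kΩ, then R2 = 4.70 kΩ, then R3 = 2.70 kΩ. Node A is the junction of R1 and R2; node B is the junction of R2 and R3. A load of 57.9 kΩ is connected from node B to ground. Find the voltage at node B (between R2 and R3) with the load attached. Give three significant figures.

V ≈ 2.71 V

At node B, R3 is in parallel with the load: R3‖R_L = 2.580 kΩ.
Below node A the resistance is R2 + (R3‖R_L) = 7.280 kΩ, so V_A = 30.8 × 7.280/29.28 = 7.658 V.
Then V_B = V_A × (R3‖R_L)/(R2 + R3‖R_L) = 7.658 × 2.580/7.280 = 2.71 V.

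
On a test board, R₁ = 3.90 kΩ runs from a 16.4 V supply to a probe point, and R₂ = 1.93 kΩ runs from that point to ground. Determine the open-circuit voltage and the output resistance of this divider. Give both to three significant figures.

V_th = 5.43 V, R_th = 1.29 kΩ

V_th is the open-circuit tap voltage: 16.4 × 1.93/(3.90 + 1.93) = 5.43 V.
With the supply zeroed, R₁ and R₂ appear in parallel from the tap: R_th = R₁‖R₂ = (3.90 × 1.93)/5.830 = 1.29 kΩ.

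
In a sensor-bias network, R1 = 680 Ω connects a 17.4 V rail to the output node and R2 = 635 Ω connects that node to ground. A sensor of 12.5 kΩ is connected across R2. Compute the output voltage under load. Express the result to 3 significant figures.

V_out ≈ 8.19 V

The load sits in parallel with R2: R2‖R_L = (635 × 12500) / (635 + 12500) = 604.3 Ω.
V_out = 17.4 × 604.3 / (680 + 604.3) = 17.4 × 604.3/1284 = 8.19 V.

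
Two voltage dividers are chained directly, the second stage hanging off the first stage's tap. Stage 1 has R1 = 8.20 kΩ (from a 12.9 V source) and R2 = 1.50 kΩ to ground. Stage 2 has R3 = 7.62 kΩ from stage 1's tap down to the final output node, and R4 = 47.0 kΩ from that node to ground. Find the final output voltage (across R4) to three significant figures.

V_out ≈ 1.68 V

Stage 2 presents R3+R4 = 54.62 kΩ as a load on stage 1's tap.
Stage 1's lower leg becomes R2‖(R3+R4) = 1.460 kΩ, so V_mid = 12.9 × 1.460/9.660 = 1.950 V.
Stage 2 is itself unloaded: V_out = V_mid × R4/(R3+R4) = 1.950 × 47.0/54.62 = 1.68 V.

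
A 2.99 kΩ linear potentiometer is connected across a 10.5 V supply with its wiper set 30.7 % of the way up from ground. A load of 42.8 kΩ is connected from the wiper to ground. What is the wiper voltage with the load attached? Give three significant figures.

V ≈ 3.18 V

The wiper splits the pot into (1−α)R = 2072 Ω above and αR = 917.9 Ω below.
Lower section ‖ load = 898.7 Ω.
V_wiper = 10.5 × 898.7/(2072 + 898.7) = 3.18 V.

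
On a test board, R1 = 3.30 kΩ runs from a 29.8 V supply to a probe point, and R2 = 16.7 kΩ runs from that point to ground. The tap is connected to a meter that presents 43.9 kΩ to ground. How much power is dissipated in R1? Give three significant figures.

P ≈ 12.4 mW

Total resistance from the source is R1 + (R2‖R_L) = 15.40 kΩ, so I = 29.8/15.40 kΩ = 1.935 mA.
P = I²·R1 = (1.935 mA)² × 3.30 kΩ = 12.4 mW.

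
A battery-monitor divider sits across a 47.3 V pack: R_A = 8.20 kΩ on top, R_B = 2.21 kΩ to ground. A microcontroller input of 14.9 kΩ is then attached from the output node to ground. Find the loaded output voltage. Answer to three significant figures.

V_out ≈ 8.99 V

The load sits in parallel with R_B: R_B‖R_L = (2.21 × 14.9) / (2.21 + 14.9) = 1.925 kΩ.
V_out = 47.3 × 1.925 / (8.20 + 1.925) = 47.3 × 1.925/10.12 = 8.99 V.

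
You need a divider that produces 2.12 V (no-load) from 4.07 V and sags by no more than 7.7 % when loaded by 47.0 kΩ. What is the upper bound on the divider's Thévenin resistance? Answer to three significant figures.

R_th ≤ 3.92 kΩ

Loading drop = R_th/(R_th + R_L) ≤ 0.0770, so R_th ≤ R_L · ε/(1−ε) = 47.0 kΩ × 0.0770/0.9230 = 3.92 kΩ.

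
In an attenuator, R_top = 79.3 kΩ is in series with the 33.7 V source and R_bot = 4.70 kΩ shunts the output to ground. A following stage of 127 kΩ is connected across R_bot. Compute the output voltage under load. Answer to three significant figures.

The load sits in parallel with R_bot: R_bot‖R_L = (4.70 × 127) / (4.70 + 127) = 4.532 kΩ.
V_out = 33.7 × 4.532 / (79.3 + 4.532) = 33.7 × 4.532/83.83 = 1.82 V.
(Unloaded it would have been 1.89 V.)

V_out ≈ 1.82 V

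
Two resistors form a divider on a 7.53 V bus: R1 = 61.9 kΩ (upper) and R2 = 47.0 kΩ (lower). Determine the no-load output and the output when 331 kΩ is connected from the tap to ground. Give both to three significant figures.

Open-circuit: V = 7.53 × 47.0/(61.9 + 47.0) = 3.25 V.
With the load, R2 becomes R2‖R_L = 41.16 kΩ, so V = 7.53 × 41.16/103.1 = 3.01 V.

Unloaded: 3.25 V; loaded: 3.01 V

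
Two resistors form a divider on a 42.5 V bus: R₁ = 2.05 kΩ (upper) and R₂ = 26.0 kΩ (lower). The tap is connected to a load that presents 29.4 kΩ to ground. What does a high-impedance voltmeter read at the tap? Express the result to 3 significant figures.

The load sits in parallel with R₂: R₂‖R_L = (26.0 × 29.4) / (26.0 + 29.4) = 13.80 kΩ.
V_out = 42.5 × 13.80 / (2.05 + 13.80) = 42.5 × 13.80/15.85 = 37.0 V.
(Unloaded it would have been 39.4 V.)

V_out ≈ 37.0 V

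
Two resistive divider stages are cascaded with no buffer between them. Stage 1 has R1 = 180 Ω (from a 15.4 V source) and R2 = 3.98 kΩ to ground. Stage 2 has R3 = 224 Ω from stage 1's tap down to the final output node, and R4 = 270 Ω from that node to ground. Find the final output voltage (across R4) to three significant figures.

Stage 2 presents R3+R4 = 494.0 Ω as a load on stage 1's tap.
Stage 1's lower leg becomes R2‖(R3+R4) = 439.5 Ω, so V_mid = 15.4 × 439.5/619.5 = 10.93 V.
Stage 2 is itself unloaded: V_out = V_mid × R4/(R3+R4) = 10.93 × 270/494.0 = 5.97 V.

V_out ≈ 5.97 V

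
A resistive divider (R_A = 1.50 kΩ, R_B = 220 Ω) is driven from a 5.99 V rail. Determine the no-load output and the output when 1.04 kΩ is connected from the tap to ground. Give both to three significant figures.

Unloaded: 0.766 V; loaded: 0.647 V

Open-circuit: V = 5.99 × 220/(1500 + 220) = 0.766 V.
With the load, R_B becomes R_B‖R_L = 181.6 Ω, so V = 5.99 × 181.6/1682 = 0.647 V.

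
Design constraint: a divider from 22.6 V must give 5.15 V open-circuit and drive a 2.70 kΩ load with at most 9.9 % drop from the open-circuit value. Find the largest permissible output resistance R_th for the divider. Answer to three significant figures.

Loading drop = R_th/(R_th + R_L) ≤ 0.0990, so R_th ≤ R_L · ε/(1−ε) = 2.70 kΩ × 0.0990/0.9010 = 297 Ω.
(Any R1, R2 with R2/(R1+R2) = 0.228 and R1‖R2 ≤ 297 Ω will meet the spec.)

R_th ≤ 297 Ω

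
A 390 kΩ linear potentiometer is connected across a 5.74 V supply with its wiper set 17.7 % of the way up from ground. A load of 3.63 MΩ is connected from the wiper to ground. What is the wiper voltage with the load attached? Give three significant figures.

The wiper splits the pot into (1−α)R = 321.0 kΩ above and αR = 69.03 kΩ below.
Lower section ‖ load = 67.74 kΩ.
V_wiper = 5.74 × 67.74/(321.0 + 67.74) = 1.00 V.

V ≈ 1.00 V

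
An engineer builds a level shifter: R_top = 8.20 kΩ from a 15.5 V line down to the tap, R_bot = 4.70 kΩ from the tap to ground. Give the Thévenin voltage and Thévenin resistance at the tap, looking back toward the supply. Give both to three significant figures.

V_th = 5.65 V, R_th = 2.99 kΩ

V_th is the open-circuit tap voltage: 15.5 × 4.70/(8.20 + 4.70) = 5.65 V.
With the supply zeroed, R_top and R_bot appear in parallel from the tap: R_th = R_top‖R_bot = (8.20 × 4.70)/12.90 = 2.99 kΩ.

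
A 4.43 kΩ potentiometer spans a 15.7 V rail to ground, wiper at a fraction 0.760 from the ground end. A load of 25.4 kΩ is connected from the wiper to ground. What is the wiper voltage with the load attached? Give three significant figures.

V ≈ 11.6 V

The wiper splits the pot into (1−α)R = 1.063 kΩ above and αR = 3.367 kΩ below.
Lower section ‖ load = 2.973 kΩ.
V_wiper = 15.7 × 2.973/(1.063 + 2.973) = 11.6 V.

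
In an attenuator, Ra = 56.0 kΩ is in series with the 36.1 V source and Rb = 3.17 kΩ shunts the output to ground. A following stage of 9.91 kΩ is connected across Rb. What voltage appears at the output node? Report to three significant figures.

The load sits in parallel with Rb: Rb‖R_L = (3.17 × 9.91) / (3.17 + 9.91) = 2.402 kΩ.
V_out = 36.1 × 2.402 / (56.0 + 2.402) = 36.1 × 2.402/58.40 = 1.48 V.
(Unloaded it would have been 1.93 V.)

V_out ≈ 1.48 V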